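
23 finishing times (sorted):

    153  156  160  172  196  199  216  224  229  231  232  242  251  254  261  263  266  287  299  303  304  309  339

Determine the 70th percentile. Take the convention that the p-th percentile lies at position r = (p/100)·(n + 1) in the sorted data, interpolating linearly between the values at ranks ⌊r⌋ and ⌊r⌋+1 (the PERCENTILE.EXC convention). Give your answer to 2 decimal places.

n = 23.
r = (70/100)·(23 + 1) = 16.8.
Rank 16 is 263 and rank 17 is 266.
Interpolate: 263 + 0.8·(266 − 263) = 263 + 0.8·3 = 265.4.

265.40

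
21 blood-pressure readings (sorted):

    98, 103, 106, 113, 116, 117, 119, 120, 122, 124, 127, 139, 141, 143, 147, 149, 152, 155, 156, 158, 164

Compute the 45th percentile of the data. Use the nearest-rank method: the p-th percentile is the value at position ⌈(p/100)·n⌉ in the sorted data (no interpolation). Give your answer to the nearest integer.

n = 21.
Position = ⌈45/100 · 21⌉ = ⌈9.45⌉ = 10.
The value at rank 10 is 124.

124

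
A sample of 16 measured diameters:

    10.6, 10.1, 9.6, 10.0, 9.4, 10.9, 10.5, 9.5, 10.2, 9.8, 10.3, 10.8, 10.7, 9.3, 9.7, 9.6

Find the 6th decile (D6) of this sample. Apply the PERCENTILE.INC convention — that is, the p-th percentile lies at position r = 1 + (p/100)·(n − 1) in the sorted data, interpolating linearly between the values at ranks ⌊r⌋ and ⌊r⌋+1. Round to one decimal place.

Sorted: 9.3, 9.4, 9.5, 9.6, 9.6, 9.7, 9.8, 10.0, 10.1, 10.2, 10.3, 10.5, 10.6, 10.7, 10.8, 10.9.
n = 16.
r = 1 + (60/100)·(16 − 1) = 1 + 9 = 10.
r is an integer, so P60 is the value at rank 10: 10.2.

10.2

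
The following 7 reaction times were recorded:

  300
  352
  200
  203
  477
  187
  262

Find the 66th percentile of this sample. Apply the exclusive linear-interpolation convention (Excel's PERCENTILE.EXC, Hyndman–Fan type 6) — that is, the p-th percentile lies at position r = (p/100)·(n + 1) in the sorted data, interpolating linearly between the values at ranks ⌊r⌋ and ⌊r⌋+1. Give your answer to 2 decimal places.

314.56

Sorted: 187, 200, 203, 262, 300, 352, 477.
n = 7.
r = (66/100)·(7 + 1) = 5.28.
Rank 5 is 300 and rank 6 is 352.
Interpolate: 300 + 0.28·(352 − 300) = 300 + 0.28·52 = 314.56.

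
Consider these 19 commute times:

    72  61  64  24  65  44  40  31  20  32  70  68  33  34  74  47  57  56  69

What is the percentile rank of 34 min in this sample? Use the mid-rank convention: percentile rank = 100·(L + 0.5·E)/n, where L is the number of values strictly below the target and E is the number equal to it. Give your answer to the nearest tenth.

28.9

Sorted: 20, 24, 31, 32, 33, 34, 40, 44, 47, 56, 57, 61, 64, 65, 68, 69, 70, 72, 74.
Count below 34: L = 5; count equal: E = 1; n = 19.
Percentile rank = 100·(5 + 0.5·1)/19 = 100·5.5/19 = 28.95.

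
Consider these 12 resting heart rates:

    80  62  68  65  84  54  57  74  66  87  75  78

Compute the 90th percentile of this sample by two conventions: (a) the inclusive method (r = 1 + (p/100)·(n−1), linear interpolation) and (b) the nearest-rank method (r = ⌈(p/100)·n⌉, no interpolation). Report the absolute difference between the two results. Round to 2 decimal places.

Sorted: 54, 57, 62, 65, 66, 68, 74, 75, 78, 80, 84, 87.
n = 12.
(a) r = 10.9; between ranks 10 (80) and 11 (84): 83.6.
(b) the nearest-rank method: rank 11 → 84.
|83.6 − 84| = 0.4.

0.40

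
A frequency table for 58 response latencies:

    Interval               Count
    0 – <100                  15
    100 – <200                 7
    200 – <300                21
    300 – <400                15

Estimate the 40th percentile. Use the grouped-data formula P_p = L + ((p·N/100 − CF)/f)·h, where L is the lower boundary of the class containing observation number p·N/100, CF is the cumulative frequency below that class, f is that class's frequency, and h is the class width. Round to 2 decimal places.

N = 58; target position k = 40/100 · 58 = 23.2.
Cumulative frequencies: 15, 22, 43, 58.
Observation 23.2 falls in the class 200 – <300.
L = 200, CF = 22, f = 21, h = 100.
P40 = 200 + ((23.2 − 22)/21)·100 = 200 + 5.71429 = 205.714.

205.71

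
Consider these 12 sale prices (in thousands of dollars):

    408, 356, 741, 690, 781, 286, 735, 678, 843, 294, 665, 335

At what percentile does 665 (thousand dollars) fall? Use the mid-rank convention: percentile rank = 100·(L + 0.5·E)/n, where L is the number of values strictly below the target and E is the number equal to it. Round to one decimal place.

45.8

Sorted: 286, 294, 335, 356, 408, 665, 678, 690, 735, 741, 781, 843.
Count below 665: L = 5; count equal: E = 1; n = 12.
Percentile rank = 100·(5 + 0.5·1)/12 = 100·5.5/12 = 45.83.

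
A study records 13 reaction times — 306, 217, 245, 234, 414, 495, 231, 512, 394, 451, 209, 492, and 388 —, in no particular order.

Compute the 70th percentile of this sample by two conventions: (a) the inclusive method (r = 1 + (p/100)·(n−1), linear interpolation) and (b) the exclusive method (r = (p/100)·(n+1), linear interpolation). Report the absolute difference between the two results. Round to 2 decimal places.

14.80

Sorted: 209, 217, 231, 234, 245, 306, 388, 394, 414, 451, 492, 495, 512.
n = 13.
(a) r = 9.4; between ranks 9 (414) and 10 (451): 428.8.
(b) r = 9.8; between ranks 9 (414) and 10 (451): 443.6.
|428.8 − 443.6| = 14.8.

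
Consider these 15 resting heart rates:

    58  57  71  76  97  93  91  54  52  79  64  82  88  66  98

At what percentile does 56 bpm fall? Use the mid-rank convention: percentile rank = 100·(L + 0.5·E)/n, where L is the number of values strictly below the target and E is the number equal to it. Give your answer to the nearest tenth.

Sorted: 52, 54, 57, 58, 64, 66, 71, 76, 79, 82, 88, 91, 93, 97, 98.
Count below 56: L = 2; count equal: E = 0; n = 15.
Percentile rank = 100·(2 + 0.5·0)/15 = 100·2/15 = 13.33.

13.3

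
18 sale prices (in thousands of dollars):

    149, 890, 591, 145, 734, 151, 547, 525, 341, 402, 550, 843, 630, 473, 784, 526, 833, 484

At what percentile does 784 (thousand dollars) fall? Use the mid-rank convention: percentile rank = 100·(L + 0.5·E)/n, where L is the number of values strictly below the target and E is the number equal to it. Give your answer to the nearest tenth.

80.6

Sorted: 145, 149, 151, 341, 402, 473, 484, 525, 526, 547, 550, 591, 630, 734, 784, 833, 843, 890.
Count below 784: L = 14; count equal: E = 1; n = 18.
Percentile rank = 100·(14 + 0.5·1)/18 = 100·14.5/18 = 80.56.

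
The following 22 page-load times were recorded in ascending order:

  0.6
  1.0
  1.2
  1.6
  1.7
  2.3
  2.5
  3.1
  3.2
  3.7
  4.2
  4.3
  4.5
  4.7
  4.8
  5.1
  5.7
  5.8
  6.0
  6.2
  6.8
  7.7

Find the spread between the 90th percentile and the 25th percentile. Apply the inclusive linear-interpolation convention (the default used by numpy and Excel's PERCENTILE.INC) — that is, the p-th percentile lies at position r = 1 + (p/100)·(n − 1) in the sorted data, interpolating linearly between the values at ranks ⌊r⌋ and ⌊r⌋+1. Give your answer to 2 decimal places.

3.83

n = 22.
P25: r = 6.25; ranks 6–7 are 2.3, 2.5; interpolating gives 2.35.
P90: r = 19.9; ranks 19–20 are 6.0, 6.2; interpolating gives 6.18.
Difference: 6.18 − 2.35 = 3.83.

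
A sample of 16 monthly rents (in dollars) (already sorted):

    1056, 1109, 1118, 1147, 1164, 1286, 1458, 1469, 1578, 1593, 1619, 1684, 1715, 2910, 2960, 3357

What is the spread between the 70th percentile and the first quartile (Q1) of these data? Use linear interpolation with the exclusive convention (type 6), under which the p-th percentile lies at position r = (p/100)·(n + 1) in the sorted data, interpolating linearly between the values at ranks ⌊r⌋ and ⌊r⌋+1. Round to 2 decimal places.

526.25

n = 16.
P25: r = 4.25; ranks 4–5 are 1147, 1164; interpolating gives 1151.25.
P70: r = 11.9; ranks 11–12 are 1619, 1684; interpolating gives 1677.5.
Difference: 1677.5 − 1151.25 = 526.25.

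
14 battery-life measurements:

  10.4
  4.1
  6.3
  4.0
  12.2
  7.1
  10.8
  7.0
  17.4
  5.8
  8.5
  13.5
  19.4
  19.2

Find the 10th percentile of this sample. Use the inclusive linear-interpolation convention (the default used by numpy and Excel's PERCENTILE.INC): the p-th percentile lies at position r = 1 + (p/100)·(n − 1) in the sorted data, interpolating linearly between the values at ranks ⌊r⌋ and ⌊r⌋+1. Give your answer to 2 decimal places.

Sorted: 4.0, 4.1, 5.8, 6.3, 7.0, 7.1, 8.5, 10.4, 10.8, 12.2, 13.5, 17.4, 19.2, 19.4.
n = 14.
r = 1 + (10/100)·(14 − 1) = 1 + 1.3 = 2.3.
Rank 2 is 4.1 and rank 3 is 5.8.
Interpolate: 4.1 + 0.3·(5.8 − 4.1) = 4.1 + 0.3·1.7 = 4.61.

4.61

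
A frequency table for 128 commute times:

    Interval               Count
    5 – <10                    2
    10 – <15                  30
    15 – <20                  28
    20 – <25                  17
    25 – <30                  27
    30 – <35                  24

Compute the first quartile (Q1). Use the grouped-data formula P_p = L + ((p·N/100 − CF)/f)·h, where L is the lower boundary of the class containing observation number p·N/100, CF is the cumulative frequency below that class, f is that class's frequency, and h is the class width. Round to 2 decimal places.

15.00

N = 128; target position k = 25/100 · 128 = 32.
Cumulative frequencies: 2, 32, 60, 77, 104, 128.
Observation 32 falls in the class 10 – <15.
L = 10, CF = 2, f = 30, h = 5.
P25 = 10 + ((32 − 2)/30)·5 = 10 + 5 = 15.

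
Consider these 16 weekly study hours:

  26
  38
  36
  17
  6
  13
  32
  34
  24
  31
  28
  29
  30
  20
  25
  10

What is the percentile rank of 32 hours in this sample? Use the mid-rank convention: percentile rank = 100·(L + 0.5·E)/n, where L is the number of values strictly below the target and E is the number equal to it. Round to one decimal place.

Sorted: 6, 10, 13, 17, 20, 24, 25, 26, 28, 29, 30, 31, 32, 34, 36, 38.
Count below 32: L = 12; count equal: E = 1; n = 16.
Percentile rank = 100·(12 + 0.5·1)/16 = 100·12.5/16 = 78.12.

78.1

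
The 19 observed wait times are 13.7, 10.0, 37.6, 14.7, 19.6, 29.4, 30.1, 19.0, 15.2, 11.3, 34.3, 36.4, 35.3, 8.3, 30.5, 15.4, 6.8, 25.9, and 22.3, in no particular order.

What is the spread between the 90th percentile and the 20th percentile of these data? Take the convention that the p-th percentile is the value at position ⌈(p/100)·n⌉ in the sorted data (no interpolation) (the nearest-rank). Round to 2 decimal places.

Sorted: 6.8, 8.3, 10.0, 11.3, 13.7, 14.7, 15.2, 15.4, 19.0, 19.6, 22.3, 25.9, 29.4, 30.1, 30.5, 34.3, 35.3, 36.4, 37.6.
n = 19.
P20: rank ⌈20/100·19⌉ = 4 → 11.3.
P90: rank ⌈90/100·19⌉ = 18 → 36.4.
Difference: 36.4 − 11.3 = 25.1.

25.10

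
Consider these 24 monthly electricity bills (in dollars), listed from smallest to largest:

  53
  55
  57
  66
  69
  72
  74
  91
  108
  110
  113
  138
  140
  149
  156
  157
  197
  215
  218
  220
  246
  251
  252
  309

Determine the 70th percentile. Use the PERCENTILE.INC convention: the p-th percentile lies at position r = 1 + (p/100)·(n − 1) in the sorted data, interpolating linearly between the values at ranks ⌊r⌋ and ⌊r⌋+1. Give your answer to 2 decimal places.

n = 24.
r = 1 + (70/100)·(24 − 1) = 1 + 16.1 = 17.1.
Rank 17 is 197 and rank 18 is 215.
Interpolate: 197 + 0.1·(215 − 197) = 197 + 0.1·18 = 198.8.

198.80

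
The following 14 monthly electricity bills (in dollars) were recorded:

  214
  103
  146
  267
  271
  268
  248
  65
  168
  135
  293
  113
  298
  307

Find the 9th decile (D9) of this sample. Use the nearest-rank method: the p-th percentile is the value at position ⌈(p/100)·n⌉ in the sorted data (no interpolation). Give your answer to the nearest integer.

Sorted: 65, 103, 113, 135, 146, 168, 214, 248, 267, 268, 271, 293, 298, 307.
n = 14.
Position = ⌈90/100 · 14⌉ = ⌈12.6⌉ = 13.
The value at rank 13 is 298.

298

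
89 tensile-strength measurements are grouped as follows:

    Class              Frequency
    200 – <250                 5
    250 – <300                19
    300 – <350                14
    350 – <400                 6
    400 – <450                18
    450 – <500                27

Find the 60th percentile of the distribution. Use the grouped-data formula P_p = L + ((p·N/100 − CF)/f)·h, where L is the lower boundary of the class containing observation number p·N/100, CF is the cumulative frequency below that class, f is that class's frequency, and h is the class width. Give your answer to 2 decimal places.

N = 89; target position k = 60/100 · 89 = 53.4.
Cumulative frequencies: 5, 24, 38, 44, 62, 89.
Observation 53.4 falls in the class 400 – <450.
L = 400, CF = 44, f = 18, h = 50.
P60 = 400 + ((53.4 − 44)/18)·50 = 400 + 26.1111 = 426.111.

426.11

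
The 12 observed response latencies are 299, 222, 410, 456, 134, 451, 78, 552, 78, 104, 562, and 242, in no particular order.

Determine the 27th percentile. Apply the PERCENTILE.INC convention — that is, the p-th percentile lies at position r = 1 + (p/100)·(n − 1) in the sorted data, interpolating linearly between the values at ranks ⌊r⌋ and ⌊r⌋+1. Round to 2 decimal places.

Sorted: 78, 78, 104, 134, 222, 242, 299, 410, 451, 456, 552, 562.
n = 12.
r = 1 + (27/100)·(12 − 1) = 1 + 2.97 = 3.97.
Rank 3 is 104 and rank 4 is 134.
Interpolate: 104 + 0.97·(134 − 104) = 104 + 0.97·30 = 133.1.

133.10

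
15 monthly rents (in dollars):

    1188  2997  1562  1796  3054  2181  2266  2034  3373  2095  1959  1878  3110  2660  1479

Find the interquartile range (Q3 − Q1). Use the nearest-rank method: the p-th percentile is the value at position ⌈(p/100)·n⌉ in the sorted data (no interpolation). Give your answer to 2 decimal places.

1201.00

Sorted: 1188, 1479, 1562, 1796, 1878, 1959, 2034, 2095, 2181, 2266, 2660, 2997, 3054, 3110, 3373.
n = 15.
P25: rank ⌈25/100·15⌉ = 4 → 1796.
P75: rank ⌈75/100·15⌉ = 12 → 2997.
Difference: 2997 − 1796 = 1201.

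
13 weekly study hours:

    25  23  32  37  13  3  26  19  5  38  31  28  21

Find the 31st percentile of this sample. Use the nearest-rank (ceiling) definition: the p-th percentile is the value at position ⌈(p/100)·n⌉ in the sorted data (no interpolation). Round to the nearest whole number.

21

Sorted: 3, 5, 13, 19, 21, 23, 25, 26, 28, 31, 32, 37, 38.
n = 13.
Position = ⌈31/100 · 13⌉ = ⌈4.03⌉ = 5.
The value at rank 5 is 21.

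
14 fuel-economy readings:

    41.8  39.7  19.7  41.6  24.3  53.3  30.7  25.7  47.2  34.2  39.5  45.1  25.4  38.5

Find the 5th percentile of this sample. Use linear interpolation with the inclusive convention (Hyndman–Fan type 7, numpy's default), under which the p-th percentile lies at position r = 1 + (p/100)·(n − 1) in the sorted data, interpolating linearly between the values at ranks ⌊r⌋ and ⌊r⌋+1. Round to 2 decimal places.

Sorted: 19.7, 24.3, 25.4, 25.7, 30.7, 34.2, 38.5, 39.5, 39.7, 41.6, 41.8, 45.1, 47.2, 53.3.
n = 14.
r = 1 + (5/100)·(14 − 1) = 1 + 0.65 = 1.65.
Rank 1 is 19.7 and rank 2 is 24.3.
Interpolate: 19.7 + 0.65·(24.3 − 19.7) = 19.7 + 0.65·4.6 = 22.69.

22.69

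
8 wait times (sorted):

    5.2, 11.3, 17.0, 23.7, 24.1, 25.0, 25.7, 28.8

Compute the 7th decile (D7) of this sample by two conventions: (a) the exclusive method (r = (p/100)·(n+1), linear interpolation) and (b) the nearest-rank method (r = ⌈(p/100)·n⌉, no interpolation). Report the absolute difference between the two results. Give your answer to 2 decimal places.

n = 8.
(a) r = 6.3; between ranks 6 (25.0) and 7 (25.7): 25.21.
(b) the nearest-rank method: rank 6 → 25.
|25.21 − 25| = 0.21.

0.21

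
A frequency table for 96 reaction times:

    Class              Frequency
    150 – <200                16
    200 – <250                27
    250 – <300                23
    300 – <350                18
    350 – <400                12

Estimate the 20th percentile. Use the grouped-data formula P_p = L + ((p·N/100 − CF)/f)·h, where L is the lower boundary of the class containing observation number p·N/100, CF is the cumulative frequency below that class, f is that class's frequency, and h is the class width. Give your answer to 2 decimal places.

205.93

N = 96; target position k = 20/100 · 96 = 19.2.
Cumulative frequencies: 16, 43, 66, 84, 96.
Observation 19.2 falls in the class 200 – <250.
L = 200, CF = 16, f = 27, h = 50.
P20 = 200 + ((19.2 − 16)/27)·50 = 200 + 5.92593 = 205.926.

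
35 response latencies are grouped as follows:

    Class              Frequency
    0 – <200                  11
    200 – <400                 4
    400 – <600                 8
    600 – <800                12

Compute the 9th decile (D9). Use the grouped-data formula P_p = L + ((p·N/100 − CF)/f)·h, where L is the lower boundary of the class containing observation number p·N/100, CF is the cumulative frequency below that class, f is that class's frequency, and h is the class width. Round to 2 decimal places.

N = 35; target position k = 90/100 · 35 = 31.5.
Cumulative frequencies: 11, 15, 23, 35.
Observation 31.5 falls in the class 600 – <800.
L = 600, CF = 23, f = 12, h = 200.
P90 = 600 + ((31.5 − 23)/12)·200 = 600 + 141.667 = 741.667.

741.67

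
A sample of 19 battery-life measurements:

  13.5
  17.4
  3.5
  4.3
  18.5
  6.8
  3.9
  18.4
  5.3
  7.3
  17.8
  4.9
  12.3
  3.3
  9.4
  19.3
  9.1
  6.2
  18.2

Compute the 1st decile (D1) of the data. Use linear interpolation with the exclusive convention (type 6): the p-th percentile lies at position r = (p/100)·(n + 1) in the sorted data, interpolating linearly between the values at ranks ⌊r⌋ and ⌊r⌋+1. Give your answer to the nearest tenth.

Sorted: 3.3, 3.5, 3.9, 4.3, 4.9, 5.3, 6.2, 6.8, 7.3, 9.1, 9.4, 12.3, 13.5, 17.4, 17.8, 18.2, 18.4, 18.5, 19.3.
n = 19.
r = (10/100)·(19 + 1) = 2.
r is an integer, so P10 is the value at rank 2: 3.5.

3.5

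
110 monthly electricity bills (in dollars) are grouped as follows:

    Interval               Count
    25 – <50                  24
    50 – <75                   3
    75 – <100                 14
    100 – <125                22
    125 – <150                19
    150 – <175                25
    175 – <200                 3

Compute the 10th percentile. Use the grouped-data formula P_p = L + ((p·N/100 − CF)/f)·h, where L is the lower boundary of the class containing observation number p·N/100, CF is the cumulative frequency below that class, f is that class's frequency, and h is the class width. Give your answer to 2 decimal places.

36.46

N = 110; target position k = 10/100 · 110 = 11.
Cumulative frequencies: 24, 27, 41, 63, 82, 107, 110.
Observation 11 falls in the class 25 – <50.
L = 25, CF = 0, f = 24, h = 25.
P10 = 25 + ((11 − 0)/24)·25 = 25 + 11.4583 = 36.4583.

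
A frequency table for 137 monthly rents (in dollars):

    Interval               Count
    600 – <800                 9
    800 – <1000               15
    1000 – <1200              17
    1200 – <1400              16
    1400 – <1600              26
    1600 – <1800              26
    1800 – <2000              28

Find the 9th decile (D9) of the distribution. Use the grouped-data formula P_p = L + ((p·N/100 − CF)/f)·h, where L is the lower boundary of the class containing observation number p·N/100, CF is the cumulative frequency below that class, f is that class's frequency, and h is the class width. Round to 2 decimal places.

N = 137; target position k = 90/100 · 137 = 123.3.
Cumulative frequencies: 9, 24, 41, 57, 83, 109, 137.
Observation 123.3 falls in the class 1800 – <2000.
L = 1800, CF = 109, f = 28, h = 200.
P90 = 1800 + ((123.3 − 109)/28)·200 = 1800 + 102.143 = 1902.14.

1902.14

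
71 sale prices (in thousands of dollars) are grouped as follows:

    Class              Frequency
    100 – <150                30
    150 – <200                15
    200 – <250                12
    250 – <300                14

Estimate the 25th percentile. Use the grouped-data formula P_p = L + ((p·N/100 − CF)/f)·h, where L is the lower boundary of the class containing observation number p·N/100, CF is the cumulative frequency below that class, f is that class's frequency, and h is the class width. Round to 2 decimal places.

N = 71; target position k = 25/100 · 71 = 17.75.
Cumulative frequencies: 30, 45, 57, 71.
Observation 17.75 falls in the class 100 – <150.
L = 100, CF = 0, f = 30, h = 50.
P25 = 100 + ((17.75 − 0)/30)·50 = 100 + 29.5833 = 129.583.

129.58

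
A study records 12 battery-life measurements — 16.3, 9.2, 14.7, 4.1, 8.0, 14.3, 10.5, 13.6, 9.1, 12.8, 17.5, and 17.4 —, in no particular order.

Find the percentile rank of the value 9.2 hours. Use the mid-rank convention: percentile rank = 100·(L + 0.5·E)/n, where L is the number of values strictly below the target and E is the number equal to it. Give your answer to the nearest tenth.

Sorted: 4.1, 8.0, 9.1, 9.2, 10.5, 12.8, 13.6, 14.3, 14.7, 16.3, 17.4, 17.5.
Count below 9.2: L = 3; count equal: E = 1; n = 12.
Percentile rank = 100·(3 + 0.5·1)/12 = 100·3.5/12 = 29.17.

29.2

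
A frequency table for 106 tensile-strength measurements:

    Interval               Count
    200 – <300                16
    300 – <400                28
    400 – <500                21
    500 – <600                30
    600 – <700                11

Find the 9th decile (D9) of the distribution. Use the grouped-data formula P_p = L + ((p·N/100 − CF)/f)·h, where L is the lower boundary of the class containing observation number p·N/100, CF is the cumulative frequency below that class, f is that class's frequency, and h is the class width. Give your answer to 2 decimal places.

N = 106; target position k = 90/100 · 106 = 95.4.
Cumulative frequencies: 16, 44, 65, 95, 106.
Observation 95.4 falls in the class 600 – <700.
L = 600, CF = 95, f = 11, h = 100.
P90 = 600 + ((95.4 − 95)/11)·100 = 600 + 3.63636 = 603.636.

603.64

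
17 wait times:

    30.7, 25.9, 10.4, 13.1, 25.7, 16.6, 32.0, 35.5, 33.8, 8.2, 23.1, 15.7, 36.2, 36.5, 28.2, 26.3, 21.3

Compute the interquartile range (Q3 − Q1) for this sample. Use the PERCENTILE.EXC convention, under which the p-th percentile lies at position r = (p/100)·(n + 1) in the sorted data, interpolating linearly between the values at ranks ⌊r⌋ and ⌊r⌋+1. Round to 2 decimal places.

Sorted: 8.2, 10.4, 13.1, 15.7, 16.6, 21.3, 23.1, 25.7, 25.9, 26.3, 28.2, 30.7, 32.0, 33.8, 35.5, 36.2, 36.5.
n = 17.
P25: r = 4.5; ranks 4–5 are 15.7, 16.6; interpolating gives 16.15.
P75: r = 13.5; ranks 13–14 are 32.0, 33.8; interpolating gives 32.9.
Difference: 32.9 − 16.15 = 16.75.

16.75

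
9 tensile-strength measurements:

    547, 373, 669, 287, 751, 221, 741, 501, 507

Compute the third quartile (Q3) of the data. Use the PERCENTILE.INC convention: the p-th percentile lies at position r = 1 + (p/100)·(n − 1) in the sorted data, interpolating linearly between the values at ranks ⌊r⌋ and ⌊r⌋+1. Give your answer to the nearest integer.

Sorted: 221, 287, 373, 501, 507, 547, 669, 741, 751.
n = 9.
r = 1 + (75/100)·(9 − 1) = 1 + 6 = 7.
r is an integer, so P75 is the value at rank 7: 669.

669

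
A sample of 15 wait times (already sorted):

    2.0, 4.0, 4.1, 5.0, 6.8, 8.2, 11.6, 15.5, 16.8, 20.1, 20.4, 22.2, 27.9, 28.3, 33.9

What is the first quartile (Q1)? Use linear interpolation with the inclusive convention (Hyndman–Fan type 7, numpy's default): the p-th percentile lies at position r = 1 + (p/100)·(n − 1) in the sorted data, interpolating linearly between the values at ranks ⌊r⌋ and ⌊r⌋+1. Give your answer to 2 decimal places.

n = 15.
r = 1 + (25/100)·(15 − 1) = 1 + 3.5 = 4.5.
Rank 4 is 5.0 and rank 5 is 6.8.
Interpolate: 5.0 + 0.5·(6.8 − 5.0) = 5.0 + 0.5·1.8 = 5.9.

5.90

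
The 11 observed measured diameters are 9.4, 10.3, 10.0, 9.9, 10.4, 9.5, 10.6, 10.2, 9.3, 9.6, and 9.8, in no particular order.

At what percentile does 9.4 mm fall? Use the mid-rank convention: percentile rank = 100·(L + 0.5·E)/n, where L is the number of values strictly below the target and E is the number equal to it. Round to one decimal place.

13.6

Sorted: 9.3, 9.4, 9.5, 9.6, 9.8, 9.9, 10.0, 10.2, 10.3, 10.4, 10.6.
Count below 9.4: L = 1; count equal: E = 1; n = 11.
Percentile rank = 100·(1 + 0.5·1)/11 = 100·1.5/11 = 13.64.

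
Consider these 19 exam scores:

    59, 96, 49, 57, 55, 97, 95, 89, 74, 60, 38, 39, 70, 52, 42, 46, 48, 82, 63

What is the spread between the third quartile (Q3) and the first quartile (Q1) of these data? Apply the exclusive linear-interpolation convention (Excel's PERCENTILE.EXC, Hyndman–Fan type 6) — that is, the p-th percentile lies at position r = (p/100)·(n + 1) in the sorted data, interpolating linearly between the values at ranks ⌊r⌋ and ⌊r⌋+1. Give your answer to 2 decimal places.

Sorted: 38, 39, 42, 46, 48, 49, 52, 55, 57, 59, 60, 63, 70, 74, 82, 89, 95, 96, 97.
n = 19.
P25: r = 5 (integer) → 48.
P75: r = 15 (integer) → 82.
Difference: 82 − 48 = 34.

34.00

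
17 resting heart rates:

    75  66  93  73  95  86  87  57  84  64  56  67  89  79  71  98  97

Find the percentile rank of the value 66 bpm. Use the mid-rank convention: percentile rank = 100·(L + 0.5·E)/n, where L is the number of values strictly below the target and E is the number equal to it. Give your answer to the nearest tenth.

Sorted: 56, 57, 64, 66, 67, 71, 73, 75, 79, 84, 86, 87, 89, 93, 95, 97, 98.
Count below 66: L = 3; count equal: E = 1; n = 17.
Percentile rank = 100·(3 + 0.5·1)/17 = 100·3.5/17 = 20.59.

20.6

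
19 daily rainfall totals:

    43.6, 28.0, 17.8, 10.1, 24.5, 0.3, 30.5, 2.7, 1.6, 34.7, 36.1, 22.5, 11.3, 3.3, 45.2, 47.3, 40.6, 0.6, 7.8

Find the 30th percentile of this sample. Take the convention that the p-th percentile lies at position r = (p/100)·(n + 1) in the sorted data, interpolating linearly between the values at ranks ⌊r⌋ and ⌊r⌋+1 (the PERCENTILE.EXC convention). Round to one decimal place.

Sorted: 0.3, 0.6, 1.6, 2.7, 3.3, 7.8, 10.1, 11.3, 17.8, 22.5, 24.5, 28.0, 30.5, 34.7, 36.1, 40.6, 43.6, 45.2, 47.3.
n = 19.
r = (30/100)·(19 + 1) = 6.
r is an integer, so P30 is the value at rank 6: 7.8.

7.8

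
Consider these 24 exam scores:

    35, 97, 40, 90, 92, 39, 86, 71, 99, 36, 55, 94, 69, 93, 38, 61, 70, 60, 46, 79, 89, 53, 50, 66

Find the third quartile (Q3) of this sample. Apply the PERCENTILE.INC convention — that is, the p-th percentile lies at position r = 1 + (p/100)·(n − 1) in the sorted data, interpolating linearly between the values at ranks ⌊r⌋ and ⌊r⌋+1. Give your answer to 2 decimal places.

Sorted: 35, 36, 38, 39, 40, 46, 50, 53, 55, 60, 61, 66, 69, 70, 71, 79, 86, 89, 90, 92, 93, 94, 97, 99.
n = 24.
r = 1 + (75/100)·(24 − 1) = 1 + 17.25 = 18.25.
Rank 18 is 89 and rank 19 is 90.
Interpolate: 89 + 0.25·(90 − 89) = 89 + 0.25·1 = 89.25.

89.25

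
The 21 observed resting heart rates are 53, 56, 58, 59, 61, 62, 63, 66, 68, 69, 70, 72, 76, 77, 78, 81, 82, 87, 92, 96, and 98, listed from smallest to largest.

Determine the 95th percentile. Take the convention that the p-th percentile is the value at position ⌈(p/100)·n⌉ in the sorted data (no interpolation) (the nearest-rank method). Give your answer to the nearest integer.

n = 21.
Position = ⌈95/100 · 21⌉ = ⌈19.95⌉ = 20.
The value at rank 20 is 96.

96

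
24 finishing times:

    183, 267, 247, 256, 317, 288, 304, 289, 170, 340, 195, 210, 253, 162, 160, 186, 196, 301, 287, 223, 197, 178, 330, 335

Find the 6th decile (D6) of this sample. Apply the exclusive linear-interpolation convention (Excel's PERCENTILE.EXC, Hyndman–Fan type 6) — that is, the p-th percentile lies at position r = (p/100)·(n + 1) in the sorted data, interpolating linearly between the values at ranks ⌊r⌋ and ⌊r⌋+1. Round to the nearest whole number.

Sorted: 160, 162, 170, 178, 183, 186, 195, 196, 197, 210, 223, 247, 253, 256, 267, 287, 288, 289, 301, 304, 317, 330, 335, 340.
n = 24.
r = (60/100)·(24 + 1) = 15.
r is an integer, so P60 is the value at rank 15: 267.

267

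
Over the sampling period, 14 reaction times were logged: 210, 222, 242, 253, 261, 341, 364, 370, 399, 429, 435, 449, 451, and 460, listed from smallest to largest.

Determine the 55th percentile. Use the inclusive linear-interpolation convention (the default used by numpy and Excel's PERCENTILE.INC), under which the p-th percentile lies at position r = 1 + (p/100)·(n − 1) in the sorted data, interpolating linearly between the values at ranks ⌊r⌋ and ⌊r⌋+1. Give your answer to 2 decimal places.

374.35

n = 14.
r = 1 + (55/100)·(14 − 1) = 1 + 7.15 = 8.15.
Rank 8 is 370 and rank 9 is 399.
Interpolate: 370 + 0.15·(399 − 370) = 370 + 0.15·29 = 374.35.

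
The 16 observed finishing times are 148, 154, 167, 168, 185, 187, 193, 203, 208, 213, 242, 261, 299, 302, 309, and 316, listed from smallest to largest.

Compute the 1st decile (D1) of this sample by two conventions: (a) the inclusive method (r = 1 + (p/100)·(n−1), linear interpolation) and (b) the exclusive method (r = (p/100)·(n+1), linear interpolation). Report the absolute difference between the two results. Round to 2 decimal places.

n = 16.
(a) r = 2.5; between ranks 2 (154) and 3 (167): 160.5.
(b) r = 1.7; between ranks 1 (148) and 2 (154): 152.2.
|160.5 − 152.2| = 8.3.

8.30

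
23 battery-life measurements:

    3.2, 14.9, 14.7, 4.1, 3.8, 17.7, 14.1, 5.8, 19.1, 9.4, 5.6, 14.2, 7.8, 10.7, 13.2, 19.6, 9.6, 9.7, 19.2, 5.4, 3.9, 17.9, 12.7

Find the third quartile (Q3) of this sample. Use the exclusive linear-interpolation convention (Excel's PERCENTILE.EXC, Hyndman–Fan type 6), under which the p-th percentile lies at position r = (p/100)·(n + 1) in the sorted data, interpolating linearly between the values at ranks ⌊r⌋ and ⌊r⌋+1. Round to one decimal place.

14.9

Sorted: 3.2, 3.8, 3.9, 4.1, 5.4, 5.6, 5.8, 7.8, 9.4, 9.6, 9.7, 10.7, 12.7, 13.2, 14.1, 14.2, 14.7, 14.9, 17.7, 17.9, 19.1, 19.2, 19.6.
n = 23.
r = (75/100)·(23 + 1) = 18.
r is an integer, so P75 is the value at rank 18: 14.9.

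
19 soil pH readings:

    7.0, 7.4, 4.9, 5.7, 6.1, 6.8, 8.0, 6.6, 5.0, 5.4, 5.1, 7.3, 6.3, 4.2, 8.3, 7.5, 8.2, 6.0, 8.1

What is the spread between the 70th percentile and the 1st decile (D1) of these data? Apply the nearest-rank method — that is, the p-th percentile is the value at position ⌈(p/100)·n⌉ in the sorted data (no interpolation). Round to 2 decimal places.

Sorted: 4.2, 4.9, 5.0, 5.1, 5.4, 5.7, 6.0, 6.1, 6.3, 6.6, 6.8, 7.0, 7.3, 7.4, 7.5, 8.0, 8.1, 8.2, 8.3.
n = 19.
P10: rank ⌈10/100·19⌉ = 2 → 4.9.
P70: rank ⌈70/100·19⌉ = 14 → 7.4.
Difference: 7.4 − 4.9 = 2.5.

2.50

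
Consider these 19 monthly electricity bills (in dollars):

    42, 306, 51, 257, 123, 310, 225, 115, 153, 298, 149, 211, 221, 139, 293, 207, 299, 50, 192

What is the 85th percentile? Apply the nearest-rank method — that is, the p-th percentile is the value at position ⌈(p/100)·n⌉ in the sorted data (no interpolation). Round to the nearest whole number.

Sorted: 42, 50, 51, 115, 123, 139, 149, 153, 192, 207, 211, 221, 225, 257, 293, 298, 299, 306, 310.
n = 19.
Position = ⌈85/100 · 19⌉ = ⌈16.15⌉ = 17.
The value at rank 17 is 299.

299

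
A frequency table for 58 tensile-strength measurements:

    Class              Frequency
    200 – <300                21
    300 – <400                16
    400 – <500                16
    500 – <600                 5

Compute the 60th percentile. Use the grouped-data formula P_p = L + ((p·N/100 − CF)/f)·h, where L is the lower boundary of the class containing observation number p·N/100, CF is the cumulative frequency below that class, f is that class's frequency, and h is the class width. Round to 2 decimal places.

N = 58; target position k = 60/100 · 58 = 34.8.
Cumulative frequencies: 21, 37, 53, 58.
Observation 34.8 falls in the class 300 – <400.
L = 300, CF = 21, f = 16, h = 100.
P60 = 300 + ((34.8 − 21)/16)·100 = 300 + 86.25 = 386.25.

386.25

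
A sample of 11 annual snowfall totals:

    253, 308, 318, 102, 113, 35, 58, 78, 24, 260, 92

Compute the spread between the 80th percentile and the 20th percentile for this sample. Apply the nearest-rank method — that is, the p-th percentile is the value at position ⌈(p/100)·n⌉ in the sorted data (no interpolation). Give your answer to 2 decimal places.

202.00

Sorted: 24, 35, 58, 78, 92, 102, 113, 253, 260, 308, 318.
n = 11.
P20: rank ⌈20/100·11⌉ = 3 → 58.
P80: rank ⌈80/100·11⌉ = 9 → 260.
Difference: 260 − 58 = 202.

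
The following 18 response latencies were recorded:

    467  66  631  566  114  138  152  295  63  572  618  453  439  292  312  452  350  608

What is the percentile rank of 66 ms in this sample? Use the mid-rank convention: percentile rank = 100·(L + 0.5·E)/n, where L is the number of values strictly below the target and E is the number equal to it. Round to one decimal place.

Sorted: 63, 66, 114, 138, 152, 292, 295, 312, 350, 439, 452, 453, 467, 566, 572, 608, 618, 631.
Count below 66: L = 1; count equal: E = 1; n = 18.
Percentile rank = 100·(1 + 0.5·1)/18 = 100·1.5/18 = 8.333.

8.3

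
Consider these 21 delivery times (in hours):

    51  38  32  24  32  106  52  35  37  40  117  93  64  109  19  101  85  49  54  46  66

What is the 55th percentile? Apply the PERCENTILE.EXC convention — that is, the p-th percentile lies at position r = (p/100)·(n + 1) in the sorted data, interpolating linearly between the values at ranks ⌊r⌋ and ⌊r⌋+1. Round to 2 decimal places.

52.20

Sorted: 19, 24, 32, 32, 35, 37, 38, 40, 46, 49, 51, 52, 54, 64, 66, 85, 93, 101, 106, 109, 117.
n = 21.
r = (55/100)·(21 + 1) = 12.1.
Rank 12 is 52 and rank 13 is 54.
Interpolate: 52 + 0.1·(54 − 52) = 52 + 0.1·2 = 52.2.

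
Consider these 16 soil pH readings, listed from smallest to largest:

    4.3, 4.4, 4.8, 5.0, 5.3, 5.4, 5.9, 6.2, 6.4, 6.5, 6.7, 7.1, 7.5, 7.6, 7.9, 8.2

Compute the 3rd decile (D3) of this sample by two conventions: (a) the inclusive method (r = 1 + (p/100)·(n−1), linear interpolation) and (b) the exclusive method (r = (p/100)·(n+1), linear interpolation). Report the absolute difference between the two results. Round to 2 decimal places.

0.04

n = 16.
(a) r = 5.5; between ranks 5 (5.3) and 6 (5.4): 5.35.
(b) r = 5.1; between ranks 5 (5.3) and 6 (5.4): 5.31.
|5.35 − 5.31| = 0.04.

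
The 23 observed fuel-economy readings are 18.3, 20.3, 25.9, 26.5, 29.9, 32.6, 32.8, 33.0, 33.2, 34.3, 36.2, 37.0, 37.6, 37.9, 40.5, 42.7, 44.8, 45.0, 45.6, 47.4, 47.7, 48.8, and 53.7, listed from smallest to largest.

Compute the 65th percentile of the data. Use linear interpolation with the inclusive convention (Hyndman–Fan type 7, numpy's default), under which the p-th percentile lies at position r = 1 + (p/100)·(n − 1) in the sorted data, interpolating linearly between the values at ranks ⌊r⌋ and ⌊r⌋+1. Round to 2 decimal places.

n = 23.
r = 1 + (65/100)·(23 − 1) = 1 + 14.3 = 15.3.
Rank 15 is 40.5 and rank 16 is 42.7.
Interpolate: 40.5 + 0.3·(42.7 − 40.5) = 40.5 + 0.3·2.2 = 41.16.

41.16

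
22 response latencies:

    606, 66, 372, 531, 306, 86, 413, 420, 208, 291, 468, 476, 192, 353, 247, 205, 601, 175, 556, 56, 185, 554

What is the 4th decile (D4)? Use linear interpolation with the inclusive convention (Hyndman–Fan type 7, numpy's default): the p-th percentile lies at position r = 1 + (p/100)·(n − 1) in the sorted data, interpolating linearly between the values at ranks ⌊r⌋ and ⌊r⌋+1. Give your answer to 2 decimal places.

264.60

Sorted: 56, 66, 86, 175, 185, 192, 205, 208, 247, 291, 306, 353, 372, 413, 420, 468, 476, 531, 554, 556, 601, 606.
n = 22.
r = 1 + (40/100)·(22 − 1) = 1 + 8.4 = 9.4.
Rank 9 is 247 and rank 10 is 291.
Interpolate: 247 + 0.4·(291 − 247) = 247 + 0.4·44 = 264.6.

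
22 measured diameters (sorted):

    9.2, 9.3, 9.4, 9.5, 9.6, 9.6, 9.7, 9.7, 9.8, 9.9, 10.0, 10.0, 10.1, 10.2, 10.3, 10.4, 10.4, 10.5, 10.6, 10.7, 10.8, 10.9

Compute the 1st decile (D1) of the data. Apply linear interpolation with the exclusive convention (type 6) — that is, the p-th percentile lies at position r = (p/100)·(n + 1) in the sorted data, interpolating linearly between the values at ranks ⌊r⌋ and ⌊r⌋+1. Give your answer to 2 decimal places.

n = 22.
r = (10/100)·(22 + 1) = 2.3.
Rank 2 is 9.3 and rank 3 is 9.4.
Interpolate: 9.3 + 0.3·(9.4 − 9.3) = 9.3 + 0.3·0.1 = 9.33.

9.33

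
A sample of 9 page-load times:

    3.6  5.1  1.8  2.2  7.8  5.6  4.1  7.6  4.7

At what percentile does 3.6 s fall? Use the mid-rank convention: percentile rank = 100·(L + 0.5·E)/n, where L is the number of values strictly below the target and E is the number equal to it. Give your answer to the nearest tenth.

Sorted: 1.8, 2.2, 3.6, 4.1, 4.7, 5.1, 5.6, 7.6, 7.8.
Count below 3.6: L = 2; count equal: E = 1; n = 9.
Percentile rank = 100·(2 + 0.5·1)/9 = 100·2.5/9 = 27.78.

27.8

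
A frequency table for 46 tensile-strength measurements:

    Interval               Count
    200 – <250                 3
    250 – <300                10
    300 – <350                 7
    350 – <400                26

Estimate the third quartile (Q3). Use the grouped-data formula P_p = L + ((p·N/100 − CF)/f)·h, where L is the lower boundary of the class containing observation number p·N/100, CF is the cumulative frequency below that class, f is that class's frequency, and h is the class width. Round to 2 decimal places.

377.88

N = 46; target position k = 75/100 · 46 = 34.5.
Cumulative frequencies: 3, 13, 20, 46.
Observation 34.5 falls in the class 350 – <400.
L = 350, CF = 20, f = 26, h = 50.
P75 = 350 + ((34.5 − 20)/26)·50 = 350 + 27.8846 = 377.885.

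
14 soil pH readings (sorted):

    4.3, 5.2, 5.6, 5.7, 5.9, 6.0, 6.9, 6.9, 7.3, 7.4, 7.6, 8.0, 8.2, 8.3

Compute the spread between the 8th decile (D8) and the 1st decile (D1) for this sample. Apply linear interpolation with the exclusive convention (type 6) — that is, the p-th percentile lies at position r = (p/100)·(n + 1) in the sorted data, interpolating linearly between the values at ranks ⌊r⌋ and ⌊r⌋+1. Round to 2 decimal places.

n = 14.
P10: r = 1.5; ranks 1–2 are 4.3, 5.2; interpolating gives 4.75.
P80: r = 12 (integer) → 8.
Difference: 8 − 4.75 = 3.25.

3.25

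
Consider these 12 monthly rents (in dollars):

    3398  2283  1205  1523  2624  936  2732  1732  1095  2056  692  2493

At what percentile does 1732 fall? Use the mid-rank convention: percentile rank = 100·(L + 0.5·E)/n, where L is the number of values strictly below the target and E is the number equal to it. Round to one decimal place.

45.8

Sorted: 692, 936, 1095, 1205, 1523, 1732, 2056, 2283, 2493, 2624, 2732, 3398.
Count below 1732: L = 5; count equal: E = 1; n = 12.
Percentile rank = 100·(5 + 0.5·1)/12 = 100·5.5/12 = 45.83.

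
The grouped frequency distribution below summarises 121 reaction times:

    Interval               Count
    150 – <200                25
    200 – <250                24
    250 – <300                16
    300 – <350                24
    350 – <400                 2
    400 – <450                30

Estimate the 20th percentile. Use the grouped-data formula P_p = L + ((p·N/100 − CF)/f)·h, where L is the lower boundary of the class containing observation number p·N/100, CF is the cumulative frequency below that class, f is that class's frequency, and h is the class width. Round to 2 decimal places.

N = 121; target position k = 20/100 · 121 = 24.2.
Cumulative frequencies: 25, 49, 65, 89, 91, 121.
Observation 24.2 falls in the class 150 – <200.
L = 150, CF = 0, f = 25, h = 50.
P20 = 150 + ((24.2 − 0)/25)·50 = 150 + 48.4 = 198.4.

198.40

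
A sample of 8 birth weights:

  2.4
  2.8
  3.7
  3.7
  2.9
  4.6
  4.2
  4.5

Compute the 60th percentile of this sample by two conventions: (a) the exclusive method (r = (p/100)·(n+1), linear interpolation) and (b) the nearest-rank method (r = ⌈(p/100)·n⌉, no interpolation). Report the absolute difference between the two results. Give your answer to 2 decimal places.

Sorted: 2.4, 2.8, 2.9, 3.7, 3.7, 4.2, 4.5, 4.6.
n = 8.
(a) r = 5.4; between ranks 5 (3.7) and 6 (4.2): 3.9.
(b) the nearest-rank method: rank 5 → 3.7.
|3.9 − 3.7| = 0.2.

0.20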